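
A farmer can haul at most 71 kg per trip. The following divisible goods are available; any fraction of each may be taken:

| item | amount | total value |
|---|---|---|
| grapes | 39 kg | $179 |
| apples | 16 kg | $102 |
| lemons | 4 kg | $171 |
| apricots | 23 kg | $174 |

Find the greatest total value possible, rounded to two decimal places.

575.51

Take in order of value per unit:
- lemons (171/4 per unit): all 4 → value 171, running total 171.00
- apricots (174/23 per unit): all 23 → value 174, running total 345.00
- apples (102/16 per unit): all 16 → value 102, running total 447.00
- grapes (179/39 per unit): 28 of 39 → value 28×179/39 = 128.5128, running total 575.51
Total 575.51.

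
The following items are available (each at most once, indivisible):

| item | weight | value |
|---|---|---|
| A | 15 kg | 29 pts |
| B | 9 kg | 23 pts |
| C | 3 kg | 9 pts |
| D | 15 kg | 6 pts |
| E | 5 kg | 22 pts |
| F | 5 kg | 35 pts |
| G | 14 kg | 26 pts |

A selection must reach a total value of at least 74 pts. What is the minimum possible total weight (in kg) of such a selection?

19

Subsets with value ≥ 74, sorted by total weight:
- B+E+F: weight 19, value 80
- B+C+E+F: weight 22, value 89
- E+F+G: weight 24, value 83
Minimum weight: 19 kg.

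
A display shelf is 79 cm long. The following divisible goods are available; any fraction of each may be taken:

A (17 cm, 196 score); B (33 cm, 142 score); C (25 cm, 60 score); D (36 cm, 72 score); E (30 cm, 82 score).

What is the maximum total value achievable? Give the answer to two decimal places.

417.27

Take in order of value per unit:
- A (196/17 per unit): all 17 → value 196, running total 196.00
- B (142/33 per unit): all 33 → value 142, running total 338.00
- E (82/30 per unit): 29 of 30 → value 29×82/30 = 79.2667, running total 417.27
Total 417.27.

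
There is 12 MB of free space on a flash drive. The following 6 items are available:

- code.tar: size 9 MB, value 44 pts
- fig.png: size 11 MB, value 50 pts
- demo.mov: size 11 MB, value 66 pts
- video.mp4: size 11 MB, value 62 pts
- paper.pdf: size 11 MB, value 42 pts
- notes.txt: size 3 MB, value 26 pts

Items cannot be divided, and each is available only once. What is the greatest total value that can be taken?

This is a 0/1 knapsack; check combinations near the capacity.
- code.tar+notes.txt: size 9+3=12, value 44+26=70
- demo.mov: size 11, value 66
- video.mp4: size 11, value 62
- fig.png: size 11, value 50
Best: 70 pts.

70 pts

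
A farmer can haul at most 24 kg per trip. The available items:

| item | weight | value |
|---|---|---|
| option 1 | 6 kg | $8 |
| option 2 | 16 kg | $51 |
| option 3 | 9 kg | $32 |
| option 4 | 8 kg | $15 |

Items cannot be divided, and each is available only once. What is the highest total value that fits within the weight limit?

$66

Check high-value combinations within 24 kg:
- option 2+option 4: weight 16+8=24, value 51+15=66
- option 1+option 2: weight 6+16=22, value 8+51=59
- option 1+option 3+option 4: weight 6+9+8=23, value 8+32+15=55
- option 2: weight 16, value 51
- option 3+option 4: weight 9+8=17, value 32+15=47
Best: $66.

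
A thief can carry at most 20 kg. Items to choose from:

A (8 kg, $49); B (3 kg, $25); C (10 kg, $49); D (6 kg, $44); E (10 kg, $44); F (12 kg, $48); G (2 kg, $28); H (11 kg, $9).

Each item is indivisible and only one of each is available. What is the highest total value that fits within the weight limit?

Check high-value combinations within 20 kg:
- A+B+D+G: weight 8+3+6+2=19, value 49+25+44+28=146
- A+C+G: weight 8+10+2=20, value 49+49+28=126
- A+D+G: weight 8+6+2=16, value 49+44+28=121
Best: $146.

$146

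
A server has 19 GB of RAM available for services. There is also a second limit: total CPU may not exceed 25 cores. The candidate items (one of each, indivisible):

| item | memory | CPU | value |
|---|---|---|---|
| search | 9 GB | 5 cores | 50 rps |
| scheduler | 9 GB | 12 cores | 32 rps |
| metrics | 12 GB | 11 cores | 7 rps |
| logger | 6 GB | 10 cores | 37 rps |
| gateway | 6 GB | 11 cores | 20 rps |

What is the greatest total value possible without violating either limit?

Feasible sets respecting both limits:
- search+logger: memory 15, CPU 15, value 87
- search+scheduler: memory 18, CPU 17, value 82
- search+gateway: memory 15, CPU 16, value 70
Best: 87 rps.

87 rps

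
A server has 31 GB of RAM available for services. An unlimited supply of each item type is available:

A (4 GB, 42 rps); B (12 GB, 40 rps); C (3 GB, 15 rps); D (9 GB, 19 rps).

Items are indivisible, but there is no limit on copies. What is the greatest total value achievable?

309 rps

Best value-per-unit is A at 42/4; filling with it alone gives 7×42 = 294.
Optimal mix: 7×A + 1×C → memory 31, value 309.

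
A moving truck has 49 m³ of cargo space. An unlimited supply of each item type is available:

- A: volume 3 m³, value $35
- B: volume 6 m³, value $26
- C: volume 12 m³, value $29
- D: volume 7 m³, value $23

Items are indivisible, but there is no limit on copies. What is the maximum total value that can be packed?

Best value-per-unit is A at 35/3, and filling with it alone uses volume 16×3=48. No mix of the others beats 16×35 = 560.

$560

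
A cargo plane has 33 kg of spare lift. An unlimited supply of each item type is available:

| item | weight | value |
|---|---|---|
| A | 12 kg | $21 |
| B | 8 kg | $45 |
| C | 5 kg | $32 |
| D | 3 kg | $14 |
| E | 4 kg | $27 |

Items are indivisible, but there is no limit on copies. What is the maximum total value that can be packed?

$221

Best value-per-unit is E at 27/4; filling with it alone gives 8×27 = 216.
Optimal mix: 1×C + 7×E → weight 33, value 221.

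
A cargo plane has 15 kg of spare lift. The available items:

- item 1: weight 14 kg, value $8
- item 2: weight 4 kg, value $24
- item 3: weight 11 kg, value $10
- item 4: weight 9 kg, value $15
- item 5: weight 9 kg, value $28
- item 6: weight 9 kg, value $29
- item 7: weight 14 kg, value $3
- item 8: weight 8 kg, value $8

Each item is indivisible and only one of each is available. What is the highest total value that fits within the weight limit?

Check high-value combinations within 15 kg:
- item 2+item 6: weight 4+9=13, value 24+29=53
- item 2+item 5: weight 4+9=13, value 24+28=52
- item 2+item 4: weight 4+9=13, value 24+15=39
- item 2+item 3: weight 4+11=15, value 24+10=34
Best: $53.

$53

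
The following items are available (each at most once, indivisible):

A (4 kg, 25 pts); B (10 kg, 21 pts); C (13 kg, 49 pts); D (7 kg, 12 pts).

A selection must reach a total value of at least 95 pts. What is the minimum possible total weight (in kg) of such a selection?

27

Subsets with value ≥ 95, sorted by total weight:
- A+B+C: weight 27, value 95
- A+B+C+D: weight 34, value 107
Minimum weight: 27 kg.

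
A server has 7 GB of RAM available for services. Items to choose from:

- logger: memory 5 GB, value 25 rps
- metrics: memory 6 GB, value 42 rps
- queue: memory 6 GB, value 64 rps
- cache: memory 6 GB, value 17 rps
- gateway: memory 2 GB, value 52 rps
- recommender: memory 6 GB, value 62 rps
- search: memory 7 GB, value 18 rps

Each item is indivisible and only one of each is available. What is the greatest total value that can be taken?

77 rps

Check high-value combinations within 7 GB:
- logger+gateway: memory 5+2=7, value 25+52=77
- queue: memory 6, value 64
- recommender: memory 6, value 62
- gateway: memory 2, value 52
Best: 77 rps.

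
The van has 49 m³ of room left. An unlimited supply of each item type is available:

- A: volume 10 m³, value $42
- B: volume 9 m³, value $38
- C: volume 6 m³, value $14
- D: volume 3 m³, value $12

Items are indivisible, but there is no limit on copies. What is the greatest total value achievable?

$206

Best value-per-unit is B at 38/9; filling with it alone gives 5×38 = 190.
Optimal mix: 4×A + 1×B → volume 49, value 206.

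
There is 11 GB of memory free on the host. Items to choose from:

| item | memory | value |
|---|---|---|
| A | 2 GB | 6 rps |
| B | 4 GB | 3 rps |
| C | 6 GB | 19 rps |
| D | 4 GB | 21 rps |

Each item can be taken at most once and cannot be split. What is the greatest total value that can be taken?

This is a 0/1 knapsack; check combinations near the capacity.
- C+D: memory 6+4=10, value 19+21=40
- A+B+D: memory 2+4+4=10, value 6+3+21=30
- A+D: memory 2+4=6, value 6+21=27
- A+C: memory 2+6=8, value 6+19=25
Best: 40 rps.

40 rps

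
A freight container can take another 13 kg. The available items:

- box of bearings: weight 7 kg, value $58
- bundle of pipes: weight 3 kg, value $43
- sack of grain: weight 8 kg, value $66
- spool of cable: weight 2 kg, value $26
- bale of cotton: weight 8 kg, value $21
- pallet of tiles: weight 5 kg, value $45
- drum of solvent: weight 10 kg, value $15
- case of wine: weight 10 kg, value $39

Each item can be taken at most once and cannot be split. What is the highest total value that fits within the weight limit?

$135

Check high-value combinations within 13 kg:
- bundle of pipes+sack of grain+spool of cable: weight 3+8+2=13, value 43+66+26=135
- box of bearings+bundle of pipes+spool of cable: weight 7+3+2=12, value 58+43+26=127
- bundle of pipes+spool of cable+pallet of tiles: weight 3+2+5=10, value 43+26+45=114
Best: $135.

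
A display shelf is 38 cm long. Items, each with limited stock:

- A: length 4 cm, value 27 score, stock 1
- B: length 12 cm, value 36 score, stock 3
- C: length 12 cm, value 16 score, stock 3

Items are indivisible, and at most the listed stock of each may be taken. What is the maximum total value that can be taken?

108 score

Top feasible selections:
- 3×B: length 36, value 108
- 1×A + 2×B: length 28, value 99
- 2×B + 1×C: length 36, value 88
- 1×A + 1×B + 1×C: length 28, value 79
Best: 108 score.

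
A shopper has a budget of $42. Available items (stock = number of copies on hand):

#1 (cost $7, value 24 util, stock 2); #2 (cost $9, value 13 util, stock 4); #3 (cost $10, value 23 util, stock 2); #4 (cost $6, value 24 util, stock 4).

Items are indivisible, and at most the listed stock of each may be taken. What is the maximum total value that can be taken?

144 util

Best selections within cost 42 and stock limits:
- 2×#1 + 4×#4: cost 38, value 144
- 1×#1 + 1×#3 + 4×#4: cost 41, value 143
- 2×#1 + 1×#3 + 3×#4: cost 42, value 143
- 1×#1 + 1×#2 + 4×#4: cost 40, value 133
Best: 144 util.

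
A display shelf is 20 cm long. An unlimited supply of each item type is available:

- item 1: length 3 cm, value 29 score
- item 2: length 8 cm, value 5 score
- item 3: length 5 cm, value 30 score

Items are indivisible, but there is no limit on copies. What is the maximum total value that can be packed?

175 score

Best value-per-unit is item 1 at 29/3; filling with it alone gives 6×29 = 174.
Optimal mix: 5×item 1 + 1×item 3 → length 20, value 175.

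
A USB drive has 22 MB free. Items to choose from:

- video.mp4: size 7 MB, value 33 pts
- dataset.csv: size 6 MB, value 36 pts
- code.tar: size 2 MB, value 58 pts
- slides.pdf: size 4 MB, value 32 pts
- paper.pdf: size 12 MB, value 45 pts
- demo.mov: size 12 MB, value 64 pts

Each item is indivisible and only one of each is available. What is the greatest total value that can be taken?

159 pts

This is a 0/1 knapsack; check combinations near the capacity.
- video.mp4+dataset.csv+code.tar+slides.pdf: size 7+6+2+4=19, value 33+36+58+32=159
- dataset.csv+code.tar+demo.mov: size 6+2+12=20, value 36+58+64=158
- video.mp4+code.tar+demo.mov: size 7+2+12=21, value 33+58+64=155
- code.tar+slides.pdf+demo.mov: size 2+4+12=18, value 58+32+64=154
Best: 159 pts.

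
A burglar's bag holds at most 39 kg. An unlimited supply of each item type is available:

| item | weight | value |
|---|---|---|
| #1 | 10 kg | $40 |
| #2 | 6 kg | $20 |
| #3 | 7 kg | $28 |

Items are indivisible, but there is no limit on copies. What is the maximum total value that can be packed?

$152

Best value-per-unit is #1 at 40/10; filling with it alone gives 3×40 = 120.
Optimal mix: 1×#1 + 4×#3 → weight 38, value 152.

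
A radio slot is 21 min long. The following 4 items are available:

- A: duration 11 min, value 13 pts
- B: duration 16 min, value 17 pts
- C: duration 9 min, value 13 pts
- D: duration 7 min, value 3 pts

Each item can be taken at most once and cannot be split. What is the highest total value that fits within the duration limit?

26 pts

Check high-value combinations within 21 min:
- A+C: duration 11+9=20, value 13+13=26
- B: duration 16, value 17
- C+D: duration 9+7=16, value 13+3=16
- A+D: duration 11+7=18, value 13+3=16
Best: 26 pts.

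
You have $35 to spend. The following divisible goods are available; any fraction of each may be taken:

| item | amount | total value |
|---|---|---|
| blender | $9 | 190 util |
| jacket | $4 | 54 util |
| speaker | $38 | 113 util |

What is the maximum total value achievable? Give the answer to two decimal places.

309.42

Take in order of value per unit:
- blender (190/9 per unit): all 9 → value 190, running total 190.00
- jacket (54/4 per unit): all 4 → value 54, running total 244.00
- speaker (113/38 per unit): 22 of 38 → value 22×113/38 = 65.4211, running total 309.42
Total 309.42.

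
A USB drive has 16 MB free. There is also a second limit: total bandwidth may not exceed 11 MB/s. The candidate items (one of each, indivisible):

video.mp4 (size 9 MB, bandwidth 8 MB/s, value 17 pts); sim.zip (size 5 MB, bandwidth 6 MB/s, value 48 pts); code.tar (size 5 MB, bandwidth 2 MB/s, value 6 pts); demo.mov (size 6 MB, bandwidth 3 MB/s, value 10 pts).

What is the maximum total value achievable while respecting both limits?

64 pts

Feasible sets respecting both limits:
- sim.zip+code.tar+demo.mov: size 16, bandwidth 11, value 64
- sim.zip+demo.mov: size 11, bandwidth 9, value 58
- sim.zip+code.tar: size 10, bandwidth 8, value 54
- sim.zip: size 5, bandwidth 6, value 48
Best: 64 pts.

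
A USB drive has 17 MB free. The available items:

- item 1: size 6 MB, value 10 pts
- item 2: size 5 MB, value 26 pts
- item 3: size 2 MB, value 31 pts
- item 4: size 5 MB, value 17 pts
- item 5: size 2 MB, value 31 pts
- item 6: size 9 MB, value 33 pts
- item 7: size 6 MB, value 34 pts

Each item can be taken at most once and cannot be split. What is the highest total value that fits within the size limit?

Check high-value combinations within 17 MB:
- item 2+item 3+item 5+item 7: size 5+2+2+6=15, value 26+31+31+34=122
- item 3+item 4+item 5+item 7: size 2+5+2+6=15, value 31+17+31+34=113
- item 1+item 3+item 5+item 7: size 6+2+2+6=16, value 10+31+31+34=106
- item 2+item 3+item 4+item 5: size 5+2+5+2=14, value 26+31+17+31=105
Best: 122 pts.

122 pts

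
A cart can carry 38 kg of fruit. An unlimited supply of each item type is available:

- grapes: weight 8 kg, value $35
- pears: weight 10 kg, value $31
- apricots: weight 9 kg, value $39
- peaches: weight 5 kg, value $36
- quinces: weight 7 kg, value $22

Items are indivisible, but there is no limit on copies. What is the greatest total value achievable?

$252

Best value-per-unit is peaches at 36/5, and filling with it alone uses weight 7×5=35. No mix of the others beats 7×36 = 252.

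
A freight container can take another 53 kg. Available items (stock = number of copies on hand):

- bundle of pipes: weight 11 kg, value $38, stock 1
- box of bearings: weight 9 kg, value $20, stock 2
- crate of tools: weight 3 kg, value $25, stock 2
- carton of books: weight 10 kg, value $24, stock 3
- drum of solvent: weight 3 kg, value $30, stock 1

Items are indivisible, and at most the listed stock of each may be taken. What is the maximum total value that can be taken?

$190

Top feasible selections:
- 1×bundle of pipes + 2×crate of tools + 3×carton of books + 1×drum of solvent: weight 50, value 190
- 1×bundle of pipes + 1×box of bearings + 2×crate of tools + 2×carton of books + 1×drum of solvent: weight 49, value 186
- 1×bundle of pipes + 2×box of bearings + 2×crate of tools + 1×carton of books + 1×drum of solvent: weight 48, value 182
Best: $190.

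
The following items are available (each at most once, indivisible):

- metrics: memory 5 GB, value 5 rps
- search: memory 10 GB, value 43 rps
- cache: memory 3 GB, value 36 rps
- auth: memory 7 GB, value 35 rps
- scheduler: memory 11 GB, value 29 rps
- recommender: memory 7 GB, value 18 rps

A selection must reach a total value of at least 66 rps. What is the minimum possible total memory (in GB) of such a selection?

10

Subsets with value ≥ 66, sorted by total memory:
- cache+auth: memory 10, value 71
- search+cache: memory 13, value 79
Minimum memory: 10 GB.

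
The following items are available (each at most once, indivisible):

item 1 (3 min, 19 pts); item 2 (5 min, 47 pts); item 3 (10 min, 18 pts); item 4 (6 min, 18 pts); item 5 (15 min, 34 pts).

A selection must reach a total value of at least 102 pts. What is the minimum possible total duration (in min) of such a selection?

24

Subsets with value ≥ 102, sorted by total duration:
- item 1+item 2+item 3+item 4: duration 24, value 102
- item 1+item 2+item 4+item 5: duration 29, value 118
- item 1+item 2+item 3+item 5: duration 33, value 118
Minimum duration: 24 min.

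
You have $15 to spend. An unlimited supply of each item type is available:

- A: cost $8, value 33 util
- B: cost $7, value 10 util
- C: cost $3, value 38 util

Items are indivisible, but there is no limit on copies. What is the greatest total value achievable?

Best value-per-unit is C at 38/3, and filling with it alone uses cost 5×3=15. No mix of the others beats 5×38 = 190.

190 util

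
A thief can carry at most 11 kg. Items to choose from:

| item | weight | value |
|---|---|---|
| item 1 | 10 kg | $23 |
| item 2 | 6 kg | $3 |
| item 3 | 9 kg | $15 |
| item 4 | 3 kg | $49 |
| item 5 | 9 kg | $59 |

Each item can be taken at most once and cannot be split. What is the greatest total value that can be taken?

$59

Check high-value combinations within 11 kg:
- item 5: weight 9, value 59
- item 2+item 4: weight 6+3=9, value 3+49=52
- item 4: weight 3, value 49
Best: $59.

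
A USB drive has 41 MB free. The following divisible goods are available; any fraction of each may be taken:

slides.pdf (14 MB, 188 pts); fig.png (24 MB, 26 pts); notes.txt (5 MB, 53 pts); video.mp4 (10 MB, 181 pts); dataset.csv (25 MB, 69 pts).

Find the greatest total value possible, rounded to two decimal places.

Take in order of value per unit:
- video.mp4 (181/10 per unit): all 10 → value 181, running total 181.00
- slides.pdf (188/14 per unit): all 14 → value 188, running total 369.00
- notes.txt (53/5 per unit): all 5 → value 53, running total 422.00
- dataset.csv (69/25 per unit): 12 of 25 → value 12×69/25 = 33.1200, running total 455.12
Total 455.12.

455.12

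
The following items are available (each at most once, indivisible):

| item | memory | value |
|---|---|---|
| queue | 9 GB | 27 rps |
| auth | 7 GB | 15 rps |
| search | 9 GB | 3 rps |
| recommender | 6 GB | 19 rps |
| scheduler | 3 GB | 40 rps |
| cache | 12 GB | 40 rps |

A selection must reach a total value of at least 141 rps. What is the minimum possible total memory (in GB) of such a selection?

Subsets with value ≥ 141, sorted by total memory:
- queue+auth+recommender+scheduler+cache: memory 37, value 141
- queue+auth+search+recommender+scheduler+cache: memory 46, value 144
Minimum memory: 37 GB.

37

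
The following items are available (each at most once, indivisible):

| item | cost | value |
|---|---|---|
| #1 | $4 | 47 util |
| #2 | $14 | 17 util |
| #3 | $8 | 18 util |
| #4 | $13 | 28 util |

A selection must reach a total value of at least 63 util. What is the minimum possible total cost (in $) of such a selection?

12

Subsets with value ≥ 63, sorted by total cost:
- #1+#3: cost 12, value 65
- #1+#4: cost 17, value 75
- #1+#2: cost 18, value 64
Minimum cost: 12 $.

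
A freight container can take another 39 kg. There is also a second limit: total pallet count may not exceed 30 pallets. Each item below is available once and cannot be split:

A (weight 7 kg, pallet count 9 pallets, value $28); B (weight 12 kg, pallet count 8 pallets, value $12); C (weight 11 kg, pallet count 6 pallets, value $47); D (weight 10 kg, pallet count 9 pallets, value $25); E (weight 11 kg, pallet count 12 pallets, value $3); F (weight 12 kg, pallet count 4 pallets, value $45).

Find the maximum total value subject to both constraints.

$120

Feasible sets respecting both limits:
- A+C+F: weight 30, pallet count 19, value 120
- C+D+F: weight 33, pallet count 19, value 117
- B+C+F: weight 35, pallet count 18, value 104
Best: $120.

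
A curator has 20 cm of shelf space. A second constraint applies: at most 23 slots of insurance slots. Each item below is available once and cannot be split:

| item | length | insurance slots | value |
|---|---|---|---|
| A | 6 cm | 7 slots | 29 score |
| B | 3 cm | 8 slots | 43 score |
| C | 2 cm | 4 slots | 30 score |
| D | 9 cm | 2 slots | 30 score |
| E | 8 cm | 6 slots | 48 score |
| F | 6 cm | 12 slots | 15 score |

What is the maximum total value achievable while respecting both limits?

Feasible sets respecting both limits:
- A+B+C+D: length 20, insurance slots 21, value 132
- B+C+E: length 13, insurance slots 18, value 121
- B+D+E: length 20, insurance slots 16, value 121
- A+B+E: length 17, insurance slots 21, value 120
Best: 132 score.

132 score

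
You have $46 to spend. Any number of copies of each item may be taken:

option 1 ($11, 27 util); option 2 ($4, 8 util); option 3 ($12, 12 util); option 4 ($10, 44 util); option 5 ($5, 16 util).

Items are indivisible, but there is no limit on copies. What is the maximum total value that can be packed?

192 util

Best value-per-unit is option 4 at 44/10; filling with it alone gives 4×44 = 176.
Optimal mix: 4×option 4 + 1×option 5 → cost 45, value 192.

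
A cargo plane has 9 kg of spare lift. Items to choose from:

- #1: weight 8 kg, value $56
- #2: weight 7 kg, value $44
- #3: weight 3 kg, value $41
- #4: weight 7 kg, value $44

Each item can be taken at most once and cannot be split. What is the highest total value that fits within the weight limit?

Check high-value combinations within 9 kg:
- #1: weight 8, value 56
- #2: weight 7, value 44
- #4: weight 7, value 44
- #3: weight 3, value 41
Best: $56.

$56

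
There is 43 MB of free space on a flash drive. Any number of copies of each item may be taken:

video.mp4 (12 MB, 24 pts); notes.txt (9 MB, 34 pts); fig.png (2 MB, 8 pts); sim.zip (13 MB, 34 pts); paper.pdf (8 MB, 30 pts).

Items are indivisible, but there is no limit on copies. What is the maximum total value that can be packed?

Best value-per-unit is fig.png at 8/2; filling with it alone gives 21×8 = 168.
Optimal mix: 1×notes.txt + 17×fig.png → size 43, value 170.

170 pts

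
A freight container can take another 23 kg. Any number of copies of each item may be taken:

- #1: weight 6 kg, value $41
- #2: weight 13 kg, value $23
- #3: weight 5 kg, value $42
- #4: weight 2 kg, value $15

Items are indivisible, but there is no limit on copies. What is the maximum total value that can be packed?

$186

Best value-per-unit is #3 at 42/5; filling with it alone gives 4×42 = 168.
Optimal mix: 3×#3 + 4×#4 → weight 23, value 186.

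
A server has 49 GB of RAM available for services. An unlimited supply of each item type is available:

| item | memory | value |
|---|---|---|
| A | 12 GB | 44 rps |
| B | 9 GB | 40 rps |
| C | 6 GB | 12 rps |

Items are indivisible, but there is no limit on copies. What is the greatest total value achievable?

204 rps

Best value-per-unit is B at 40/9; filling with it alone gives 5×40 = 200.
Optimal mix: 1×A + 4×B → memory 48, value 204.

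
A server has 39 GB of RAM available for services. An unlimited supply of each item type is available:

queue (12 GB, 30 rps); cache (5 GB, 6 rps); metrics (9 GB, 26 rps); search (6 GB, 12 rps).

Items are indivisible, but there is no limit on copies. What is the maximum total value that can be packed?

108 rps

Best value-per-unit is metrics at 26/9; filling with it alone gives 4×26 = 104.
Optimal mix: 1×queue + 3×metrics → memory 39, value 108.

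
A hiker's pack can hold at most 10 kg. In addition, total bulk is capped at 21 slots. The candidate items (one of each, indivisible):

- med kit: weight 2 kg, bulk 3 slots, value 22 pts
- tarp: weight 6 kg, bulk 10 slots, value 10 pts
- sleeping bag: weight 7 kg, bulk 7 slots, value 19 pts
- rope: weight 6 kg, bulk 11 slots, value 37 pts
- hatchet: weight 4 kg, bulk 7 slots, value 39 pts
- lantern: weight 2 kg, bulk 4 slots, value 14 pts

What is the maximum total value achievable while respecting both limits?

76 pts

Feasible sets respecting both limits:
- rope+hatchet: weight 10, bulk 18, value 76
- med kit+hatchet+lantern: weight 8, bulk 14, value 75
- med kit+rope+lantern: weight 10, bulk 18, value 73
Best: 76 pts.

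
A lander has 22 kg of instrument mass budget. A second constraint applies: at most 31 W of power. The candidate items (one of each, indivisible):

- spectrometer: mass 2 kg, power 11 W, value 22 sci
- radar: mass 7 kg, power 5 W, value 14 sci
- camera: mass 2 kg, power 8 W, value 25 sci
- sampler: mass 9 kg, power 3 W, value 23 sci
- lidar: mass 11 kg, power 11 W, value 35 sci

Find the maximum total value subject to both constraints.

84 sci

Feasible sets respecting both limits:
- spectrometer+radar+camera+sampler: mass 20, power 27, value 84
- camera+sampler+lidar: mass 22, power 22, value 83
- spectrometer+camera+lidar: mass 15, power 30, value 82
Best: 84 sci.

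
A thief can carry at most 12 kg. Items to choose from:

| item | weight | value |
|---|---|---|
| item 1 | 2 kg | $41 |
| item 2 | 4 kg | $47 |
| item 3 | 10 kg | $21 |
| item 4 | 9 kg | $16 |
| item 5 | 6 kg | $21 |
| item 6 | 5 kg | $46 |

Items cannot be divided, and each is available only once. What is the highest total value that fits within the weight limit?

$134

Check high-value combinations within 12 kg:
- item 1+item 2+item 6: weight 2+4+5=11, value 41+47+46=134
- item 1+item 2+item 5: weight 2+4+6=12, value 41+47+21=109
- item 2+item 6: weight 4+5=9, value 47+46=93
- item 1+item 2: weight 2+4=6, value 41+47=88
Best: $134.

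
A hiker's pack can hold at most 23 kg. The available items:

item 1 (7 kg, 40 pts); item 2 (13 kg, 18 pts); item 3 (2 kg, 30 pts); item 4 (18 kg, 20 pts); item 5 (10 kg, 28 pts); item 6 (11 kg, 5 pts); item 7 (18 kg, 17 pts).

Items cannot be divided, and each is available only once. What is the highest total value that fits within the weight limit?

Check high-value combinations within 23 kg:
- item 1+item 3+item 5: weight 7+2+10=19, value 40+30+28=98
- item 1+item 2+item 3: weight 7+13+2=22, value 40+18+30=88
- item 1+item 3+item 6: weight 7+2+11=20, value 40+30+5=75
- item 1+item 3: weight 7+2=9, value 40+30=70
Best: 98 pts.

98 pts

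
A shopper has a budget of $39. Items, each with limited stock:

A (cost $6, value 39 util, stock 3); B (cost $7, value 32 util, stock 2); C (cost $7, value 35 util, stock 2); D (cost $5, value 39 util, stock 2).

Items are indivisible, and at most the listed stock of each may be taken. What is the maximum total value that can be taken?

Top feasible selections:
- 3×A + 1×C + 2×D: cost 35, value 230
- 3×A + 1×B + 2×D: cost 35, value 227
- 2×A + 2×C + 2×D: cost 36, value 226
- 3×A + 2×C + 1×D: cost 37, value 226
Best: 230 util.

230 util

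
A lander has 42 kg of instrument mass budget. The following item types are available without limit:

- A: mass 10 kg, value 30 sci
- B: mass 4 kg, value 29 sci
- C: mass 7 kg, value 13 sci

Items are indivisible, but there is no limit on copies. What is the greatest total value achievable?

290 sci

Best value-per-unit is B at 29/4, and filling with it alone uses mass 10×4=40. No mix of the others beats 10×29 = 290.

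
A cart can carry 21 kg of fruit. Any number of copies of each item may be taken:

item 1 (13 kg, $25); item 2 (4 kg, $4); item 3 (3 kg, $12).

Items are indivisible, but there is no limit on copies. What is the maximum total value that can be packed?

$84

Best value-per-unit is item 3 at 12/3, and filling with it alone uses weight 7×3=21. No mix of the others beats 7×12 = 84.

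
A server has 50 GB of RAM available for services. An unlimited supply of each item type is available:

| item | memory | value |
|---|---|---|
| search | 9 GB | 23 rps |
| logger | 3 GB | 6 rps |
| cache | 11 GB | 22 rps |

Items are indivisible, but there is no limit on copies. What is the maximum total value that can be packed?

121 rps

Best value-per-unit is search at 23/9; filling with it alone gives 5×23 = 115.
Optimal mix: 5×search + 1×logger → memory 48, value 121.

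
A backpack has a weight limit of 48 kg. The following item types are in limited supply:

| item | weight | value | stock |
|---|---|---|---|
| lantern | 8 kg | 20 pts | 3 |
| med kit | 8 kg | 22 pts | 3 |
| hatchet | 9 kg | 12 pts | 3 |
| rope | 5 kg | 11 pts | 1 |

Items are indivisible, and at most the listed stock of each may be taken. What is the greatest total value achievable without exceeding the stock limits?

126 pts

Top feasible selections:
- 3×lantern + 3×med kit: weight 48, value 126
- 2×lantern + 3×med kit + 1×rope: weight 45, value 117
Best: 126 pts.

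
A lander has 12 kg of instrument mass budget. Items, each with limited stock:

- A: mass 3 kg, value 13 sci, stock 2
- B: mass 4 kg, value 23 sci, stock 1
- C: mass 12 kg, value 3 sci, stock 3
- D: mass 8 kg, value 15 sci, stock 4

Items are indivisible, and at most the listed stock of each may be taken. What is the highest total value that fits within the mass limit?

Best selections within mass 12 and stock limits:
- 2×A + 1×B: mass 10, value 49
- 1×B + 1×D: mass 12, value 38
Best: 49 sci.

49 sci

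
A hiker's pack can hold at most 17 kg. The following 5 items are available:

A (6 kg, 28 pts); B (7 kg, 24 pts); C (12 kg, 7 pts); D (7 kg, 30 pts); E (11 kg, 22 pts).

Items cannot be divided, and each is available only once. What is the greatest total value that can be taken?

58 pts

This is a 0/1 knapsack; check combinations near the capacity.
- A+D: weight 6+7=13, value 28+30=58
- B+D: weight 7+7=14, value 24+30=54
- A+B: weight 6+7=13, value 28+24=52
Best: 58 pts.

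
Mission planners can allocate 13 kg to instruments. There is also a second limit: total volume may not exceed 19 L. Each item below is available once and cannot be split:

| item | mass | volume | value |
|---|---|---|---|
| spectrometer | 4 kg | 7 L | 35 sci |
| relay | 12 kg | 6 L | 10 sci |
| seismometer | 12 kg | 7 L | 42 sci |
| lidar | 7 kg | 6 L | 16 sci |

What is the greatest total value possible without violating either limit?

51 sci

Feasible sets respecting both limits:
- spectrometer+lidar: mass 11, volume 13, value 51
- seismometer: mass 12, volume 7, value 42
- spectrometer: mass 4, volume 7, value 35
Best: 51 sci.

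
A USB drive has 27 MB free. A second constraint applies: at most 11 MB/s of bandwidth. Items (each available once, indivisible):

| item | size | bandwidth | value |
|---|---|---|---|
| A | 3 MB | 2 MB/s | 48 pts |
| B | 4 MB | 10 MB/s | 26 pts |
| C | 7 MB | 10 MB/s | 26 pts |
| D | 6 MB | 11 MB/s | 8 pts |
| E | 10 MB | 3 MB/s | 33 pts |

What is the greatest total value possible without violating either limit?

81 pts

Feasible sets respecting both limits:
- A+E: size 13, bandwidth 5, value 81
- A: size 3, bandwidth 2, value 48
- E: size 10, bandwidth 3, value 33
Best: 81 pts.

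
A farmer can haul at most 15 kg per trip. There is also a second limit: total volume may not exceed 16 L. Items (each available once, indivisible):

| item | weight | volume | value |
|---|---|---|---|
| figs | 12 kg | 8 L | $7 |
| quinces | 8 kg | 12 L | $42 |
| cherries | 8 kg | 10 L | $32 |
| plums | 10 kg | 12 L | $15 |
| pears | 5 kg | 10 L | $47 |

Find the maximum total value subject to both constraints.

$47

Feasible sets respecting both limits:
- pears: weight 5, volume 10, value 47
- quinces: weight 8, volume 12, value 42
- cherries: weight 8, volume 10, value 32
Best: $47.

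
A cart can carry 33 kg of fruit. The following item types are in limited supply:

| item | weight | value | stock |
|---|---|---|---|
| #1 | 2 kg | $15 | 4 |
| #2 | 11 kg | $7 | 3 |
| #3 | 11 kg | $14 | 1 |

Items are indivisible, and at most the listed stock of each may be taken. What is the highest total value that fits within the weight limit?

$81

Best selections within weight 33 and stock limits:
- 4×#1 + 1×#2 + 1×#3: weight 30, value 81
- 4×#1 + 1×#3: weight 19, value 74
- 4×#1 + 2×#2: weight 30, value 74
- 4×#1 + 1×#2: weight 19, value 67
Best: $81.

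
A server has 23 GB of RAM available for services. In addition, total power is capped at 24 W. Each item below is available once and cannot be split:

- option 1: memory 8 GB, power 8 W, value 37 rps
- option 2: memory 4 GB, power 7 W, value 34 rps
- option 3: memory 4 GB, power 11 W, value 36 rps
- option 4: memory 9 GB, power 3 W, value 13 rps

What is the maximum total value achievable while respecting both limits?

Feasible sets respecting both limits:
- option 1+option 3+option 4: memory 21, power 22, value 86
- option 1+option 2+option 4: memory 21, power 18, value 84
- option 2+option 3+option 4: memory 17, power 21, value 83
Best: 86 rps.

86 rps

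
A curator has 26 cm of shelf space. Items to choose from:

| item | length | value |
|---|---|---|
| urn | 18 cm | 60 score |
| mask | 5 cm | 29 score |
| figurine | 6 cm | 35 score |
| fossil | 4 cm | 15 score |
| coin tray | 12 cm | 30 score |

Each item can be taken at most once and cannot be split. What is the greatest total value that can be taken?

Check high-value combinations within 26 cm:
- urn+figurine: length 18+6=24, value 60+35=95
- mask+figurine+coin tray: length 5+6+12=23, value 29+35+30=94
- urn+mask: length 18+5=23, value 60+29=89
- figurine+fossil+coin tray: length 6+4+12=22, value 35+15+30=80
- mask+figurine+fossil: length 5+6+4=15, value 29+35+15=79
Best: 95 score.

95 score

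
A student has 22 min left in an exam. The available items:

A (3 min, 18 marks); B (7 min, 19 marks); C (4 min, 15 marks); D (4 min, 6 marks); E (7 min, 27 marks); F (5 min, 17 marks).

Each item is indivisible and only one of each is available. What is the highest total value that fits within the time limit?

81 marks

Check high-value combinations within 22 min:
- A+B+E+F: time 3+7+7+5=22, value 18+19+27+17=81
- A+B+C+E: time 3+7+4+7=21, value 18+19+15+27=79
- A+C+E+F: time 3+4+7+5=19, value 18+15+27+17=77
- A+B+D+E: time 3+7+4+7=21, value 18+19+6+27=70
- A+B+C+F: time 3+7+4+5=19, value 18+19+15+17=69
Best: 81 marks.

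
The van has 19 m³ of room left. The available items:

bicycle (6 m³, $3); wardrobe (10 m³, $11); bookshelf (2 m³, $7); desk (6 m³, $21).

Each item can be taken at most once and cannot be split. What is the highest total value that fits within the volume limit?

Check high-value combinations within 19 m³:
- wardrobe+bookshelf+desk: volume 10+2+6=18, value 11+7+21=39
- wardrobe+desk: volume 10+6=16, value 11+21=32
- bicycle+bookshelf+desk: volume 6+2+6=14, value 3+7+21=31
- bookshelf+desk: volume 2+6=8, value 7+21=28
Best: $39.

$39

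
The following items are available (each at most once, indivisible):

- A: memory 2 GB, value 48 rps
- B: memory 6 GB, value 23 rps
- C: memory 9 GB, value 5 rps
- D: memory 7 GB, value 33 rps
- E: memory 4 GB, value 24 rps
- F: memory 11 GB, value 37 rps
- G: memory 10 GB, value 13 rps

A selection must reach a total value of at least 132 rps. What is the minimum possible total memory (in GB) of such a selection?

Subsets with value ≥ 132, sorted by total memory:
- A+B+E+F: memory 23, value 132
- A+D+E+F: memory 24, value 142
Minimum memory: 23 GB.

23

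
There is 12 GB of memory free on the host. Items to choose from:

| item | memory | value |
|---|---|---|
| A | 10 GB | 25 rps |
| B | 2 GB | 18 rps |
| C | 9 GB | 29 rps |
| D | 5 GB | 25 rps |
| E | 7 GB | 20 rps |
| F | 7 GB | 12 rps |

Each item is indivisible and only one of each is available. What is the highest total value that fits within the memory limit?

47 rps

This is a 0/1 knapsack; check combinations near the capacity.
- B+C: memory 2+9=11, value 18+29=47
- D+E: memory 5+7=12, value 25+20=45
- B+D: memory 2+5=7, value 18+25=43
Best: 47 rps.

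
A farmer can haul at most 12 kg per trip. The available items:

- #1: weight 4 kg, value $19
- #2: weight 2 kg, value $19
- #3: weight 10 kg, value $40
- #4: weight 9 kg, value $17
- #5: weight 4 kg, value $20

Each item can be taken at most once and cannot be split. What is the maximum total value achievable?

$59

This is a 0/1 knapsack; check combinations near the capacity.
- #2+#3: weight 2+10=12, value 19+40=59
- #1+#2+#5: weight 4+2+4=10, value 19+19+20=58
- #3: weight 10, value 40
Best: $59.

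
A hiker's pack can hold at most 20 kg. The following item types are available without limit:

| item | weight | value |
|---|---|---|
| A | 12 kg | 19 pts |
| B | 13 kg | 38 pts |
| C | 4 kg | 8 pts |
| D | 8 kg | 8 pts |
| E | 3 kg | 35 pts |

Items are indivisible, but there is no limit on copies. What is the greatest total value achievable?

Best value-per-unit is E at 35/3, and filling with it alone uses weight 6×3=18. No mix of the others beats 6×35 = 210.

210 pts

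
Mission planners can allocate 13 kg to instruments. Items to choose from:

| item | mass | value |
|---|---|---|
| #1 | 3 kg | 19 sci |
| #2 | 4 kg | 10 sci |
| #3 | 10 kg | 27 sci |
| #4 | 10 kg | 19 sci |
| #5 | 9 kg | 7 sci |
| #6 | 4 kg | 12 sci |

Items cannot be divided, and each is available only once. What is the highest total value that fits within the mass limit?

Check high-value combinations within 13 kg:
- #1+#3: mass 3+10=13, value 19+27=46
- #1+#2+#6: mass 3+4+4=11, value 19+10+12=41
- #1+#4: mass 3+10=13, value 19+19=38
- #1+#6: mass 3+4=7, value 19+12=31
Best: 46 sci.

46 sci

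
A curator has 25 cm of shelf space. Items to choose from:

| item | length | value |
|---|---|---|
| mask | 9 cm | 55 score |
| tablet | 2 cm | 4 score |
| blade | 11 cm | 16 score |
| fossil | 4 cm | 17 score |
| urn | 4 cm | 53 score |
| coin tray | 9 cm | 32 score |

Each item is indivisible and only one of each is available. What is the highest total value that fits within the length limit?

144 score

Check high-value combinations within 25 cm:
- mask+tablet+urn+coin tray: length 9+2+4+9=24, value 55+4+53+32=144
- mask+urn+coin tray: length 9+4+9=22, value 55+53+32=140
- mask+tablet+fossil+urn: length 9+2+4+4=19, value 55+4+17+53=129
- mask+fossil+urn: length 9+4+4=17, value 55+17+53=125
- mask+blade+urn: length 9+11+4=24, value 55+16+53=124
Best: 144 score.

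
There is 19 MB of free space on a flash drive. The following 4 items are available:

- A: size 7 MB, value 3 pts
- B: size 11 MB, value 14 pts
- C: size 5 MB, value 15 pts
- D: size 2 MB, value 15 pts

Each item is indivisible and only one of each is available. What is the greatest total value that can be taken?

44 pts

Check high-value combinations within 19 MB:
- B+C+D: size 11+5+2=18, value 14+15+15=44
- A+C+D: size 7+5+2=14, value 3+15+15=33
- C+D: size 5+2=7, value 15+15=30
- B+D: size 11+2=13, value 14+15=29
Best: 44 pts.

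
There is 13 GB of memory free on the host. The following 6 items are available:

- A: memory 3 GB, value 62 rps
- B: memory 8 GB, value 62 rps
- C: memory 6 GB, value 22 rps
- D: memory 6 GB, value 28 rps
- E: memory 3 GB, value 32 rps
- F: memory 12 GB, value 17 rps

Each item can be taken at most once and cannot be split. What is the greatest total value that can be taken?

This is a 0/1 knapsack; check combinations near the capacity.
- A+B: memory 3+8=11, value 62+62=124
- A+D+E: memory 3+6+3=12, value 62+28+32=122
- A+C+E: memory 3+6+3=12, value 62+22+32=116
- A+E: memory 3+3=6, value 62+32=94
Best: 124 rps.

124 rps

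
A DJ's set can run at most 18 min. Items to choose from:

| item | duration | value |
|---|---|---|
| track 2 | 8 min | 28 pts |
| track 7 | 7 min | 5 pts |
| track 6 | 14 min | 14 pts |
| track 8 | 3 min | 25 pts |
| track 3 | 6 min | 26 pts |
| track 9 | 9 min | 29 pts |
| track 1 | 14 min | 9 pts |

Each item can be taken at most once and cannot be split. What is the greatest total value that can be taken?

80 pts

Check high-value combinations within 18 min:
- track 8+track 3+track 9: duration 3+6+9=18, value 25+26+29=80
- track 2+track 8+track 3: duration 8+3+6=17, value 28+25+26=79
- track 2+track 7+track 8: duration 8+7+3=18, value 28+5+25=58
- track 2+track 9: duration 8+9=17, value 28+29=57
- track 7+track 8+track 3: duration 7+3+6=16, value 5+25+26=56
Best: 80 pts.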